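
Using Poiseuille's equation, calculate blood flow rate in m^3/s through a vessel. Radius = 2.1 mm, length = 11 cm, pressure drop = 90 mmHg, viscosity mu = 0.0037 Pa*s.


Q = pi*r^4*dP / (8*mu*L)
r = 0.0021 m, L = 0.11 m
dP = 90 mmHg = 11998.98 Pa
Q = 2.2516e-04 m^3/s


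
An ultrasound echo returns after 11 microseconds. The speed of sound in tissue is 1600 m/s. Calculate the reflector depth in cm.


depth = c * t / 2
t = 11 us = 1.1000e-05 s
depth = 1600 * 1.1000e-05 / 2
depth = 0.0088 m = 0.88 cm


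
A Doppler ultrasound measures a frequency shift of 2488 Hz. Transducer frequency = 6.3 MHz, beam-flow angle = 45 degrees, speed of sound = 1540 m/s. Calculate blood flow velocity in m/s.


v = fd * c / (2 * f0 * cos(theta))
v = 2488 * 1540 / (2 * 6.3000e+06 * cos(45))
v = 0.43 m/s


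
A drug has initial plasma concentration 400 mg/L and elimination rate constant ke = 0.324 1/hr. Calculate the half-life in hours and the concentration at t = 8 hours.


t_half = ln(2) / ke = 0.693147 / 0.324 = 2.139 hr
C(t) = C0 * exp(-ke*t) = 400 * exp(-0.324*8)
C(8) = 29.95 mg/L


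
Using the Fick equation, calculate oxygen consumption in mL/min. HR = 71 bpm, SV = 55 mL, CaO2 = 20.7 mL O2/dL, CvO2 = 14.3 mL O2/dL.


CO = HR*SV = 71*55/1000 = 3.905 L/min
a-v O2 diff = 20.7 - 14.3 = 6.4 mL/dL
VO2 = CO * (CaO2-CvO2) * 10 dL/L
VO2 = 3.905 * 6.4 * 10
VO2 = 249.9 mL/min


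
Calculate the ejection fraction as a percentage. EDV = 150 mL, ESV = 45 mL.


SV = EDV - ESV = 150 - 45 = 105 mL
EF = SV/EDV * 100 = 105/150 * 100
EF = 70%


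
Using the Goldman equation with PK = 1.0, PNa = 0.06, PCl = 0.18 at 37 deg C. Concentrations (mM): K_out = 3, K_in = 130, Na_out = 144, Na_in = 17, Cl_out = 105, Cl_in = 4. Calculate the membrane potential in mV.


Vm = (RT/F)*ln((PK*Ko + PNa*Nao + PCl*Cli)/(PK*Ki + PNa*Nai + PCl*Clo))
Numer = 12.36, Denom = 149.92
Vm = -66.7 mV


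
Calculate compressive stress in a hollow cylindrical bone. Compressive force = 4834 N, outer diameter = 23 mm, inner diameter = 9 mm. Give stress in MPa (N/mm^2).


A = pi*(r_o^2 - r_i^2)
r_o = 11.5 mm, r_i = 4.5 mm
A = 351.858 mm^2
sigma = F/A = 4834 / 351.858
sigma = 13.74 MPa


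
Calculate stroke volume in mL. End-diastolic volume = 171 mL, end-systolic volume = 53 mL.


SV = EDV - ESV
SV = 171 - 53
SV = 118 mL


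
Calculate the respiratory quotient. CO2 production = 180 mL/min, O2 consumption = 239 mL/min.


RQ = VCO2 / VO2
RQ = 180 / 239
RQ = 0.7531


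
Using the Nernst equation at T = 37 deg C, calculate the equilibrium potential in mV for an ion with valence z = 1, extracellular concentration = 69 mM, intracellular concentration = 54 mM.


E = (RT/(zF)) * ln(C_out/C_in)
T = 37 + 273.15 = 310.15 K
E = (8.314 * 310.15 / (1 * 96485)) * ln(69/54)
E = 6.551 mV


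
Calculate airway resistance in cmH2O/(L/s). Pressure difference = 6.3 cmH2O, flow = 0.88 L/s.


R = dP / flow
R = 6.3 / 0.88
R = 7.159 cmH2O/(L/s)


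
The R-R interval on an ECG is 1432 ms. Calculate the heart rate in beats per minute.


HR = 60 / RR_interval(s)
RR = 1432 ms = 1.432 s
HR = 60 / 1.432 = 41.9 bpm


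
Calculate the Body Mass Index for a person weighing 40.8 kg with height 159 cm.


BMI = weight / height^2
height = 159 cm = 1.59 m
BMI = 40.8 / 1.59^2
BMI = 16.14 kg/m^2


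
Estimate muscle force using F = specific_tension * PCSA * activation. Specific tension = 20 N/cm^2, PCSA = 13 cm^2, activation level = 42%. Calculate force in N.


F = sigma * PCSA * activation
F = 20 * 13 * 0.42
F = 109.2 N


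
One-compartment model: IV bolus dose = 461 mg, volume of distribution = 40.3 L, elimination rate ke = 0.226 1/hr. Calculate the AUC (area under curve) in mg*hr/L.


C0 = Dose/Vd = 461/40.3 = 11.4392 mg/L
AUC = C0/ke = 11.4392/0.226
AUC = 50.62 mg*hr/L


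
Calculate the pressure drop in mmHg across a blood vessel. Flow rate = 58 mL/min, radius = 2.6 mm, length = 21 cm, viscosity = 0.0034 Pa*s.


dP = 8*mu*L*Q / (pi*r^4)
Q = 58 mL/min = 9.66667e-07 m^3/s
dP = 38.4611 Pa = 38.4611 / 133.322 mmHg = 0.2885 mmHg


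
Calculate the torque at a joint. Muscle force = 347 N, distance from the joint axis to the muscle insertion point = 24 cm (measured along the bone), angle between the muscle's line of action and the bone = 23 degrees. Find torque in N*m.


Torque = F * d * sin(theta)   (moment arm = d*sin(theta))
d = 24 cm = 0.24 m
Torque = 347 * 0.24 * sin(23)
Torque = 32.54 N*m


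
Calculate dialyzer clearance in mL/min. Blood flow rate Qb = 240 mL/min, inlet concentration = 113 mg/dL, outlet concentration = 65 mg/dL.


K = Qb * (Cb_in - Cb_out) / Cb_in
K = 240 * (113 - 65) / 113
K = 101.9 mL/min


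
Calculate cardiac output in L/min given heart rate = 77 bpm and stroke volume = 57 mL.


CO = HR * SV
CO = 77 * 57 / 1000
CO = 4.389 L/min


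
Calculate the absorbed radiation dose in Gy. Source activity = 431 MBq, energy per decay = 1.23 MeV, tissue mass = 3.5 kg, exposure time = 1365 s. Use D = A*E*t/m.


A = 431 MBq = 4.3100e+08 Bq
E = 1.23 MeV = 1.97046e-13 J
D = A*E*t/m = 4.3100e+08*1.97046e-13*1365/3.5
D = 0.03312 Gy


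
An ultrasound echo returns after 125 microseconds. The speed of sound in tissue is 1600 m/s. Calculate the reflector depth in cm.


depth = c * t / 2
t = 125 us = 1.2500e-04 s
depth = 1600 * 1.2500e-04 / 2
depth = 0.1 m = 10 cm


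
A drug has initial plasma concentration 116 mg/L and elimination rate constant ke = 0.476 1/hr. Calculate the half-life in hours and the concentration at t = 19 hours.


t_half = ln(2) / ke = 0.693147 / 0.476 = 1.456 hr
C(t) = C0 * exp(-ke*t) = 116 * exp(-0.476*19)
C(19) = 0.0137 mg/L


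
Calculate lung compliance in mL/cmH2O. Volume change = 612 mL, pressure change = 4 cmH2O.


C = dV / dP
C = 612 / 4
C = 153 mL/cmH2O


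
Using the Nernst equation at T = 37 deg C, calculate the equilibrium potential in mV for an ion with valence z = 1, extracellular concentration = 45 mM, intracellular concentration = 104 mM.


E = (RT/(zF)) * ln(C_out/C_in)
T = 37 + 273.15 = 310.15 K
E = (8.314 * 310.15 / (1 * 96485)) * ln(45/104)
E = -22.39 mV


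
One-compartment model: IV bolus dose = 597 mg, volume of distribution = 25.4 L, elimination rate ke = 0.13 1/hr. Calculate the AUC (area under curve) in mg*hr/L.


C0 = Dose/Vd = 597/25.4 = 23.5039 mg/L
AUC = C0/ke = 23.5039/0.13
AUC = 180.8 mg*hr/L


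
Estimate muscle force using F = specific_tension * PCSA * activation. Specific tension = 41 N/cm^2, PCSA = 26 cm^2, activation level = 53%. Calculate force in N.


F = sigma * PCSA * activation
F = 41 * 26 * 0.53
F = 565 N


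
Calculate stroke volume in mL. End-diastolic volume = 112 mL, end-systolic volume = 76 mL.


SV = EDV - ESV
SV = 112 - 76
SV = 36 mL


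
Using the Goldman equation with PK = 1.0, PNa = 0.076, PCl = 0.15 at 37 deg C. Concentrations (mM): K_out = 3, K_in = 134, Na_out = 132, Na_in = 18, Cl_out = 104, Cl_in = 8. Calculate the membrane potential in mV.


Vm = (RT/F)*ln((PK*Ko + PNa*Nao + PCl*Cli)/(PK*Ki + PNa*Nai + PCl*Clo))
Numer = 14.232, Denom = 150.968
Vm = -63.11 mV


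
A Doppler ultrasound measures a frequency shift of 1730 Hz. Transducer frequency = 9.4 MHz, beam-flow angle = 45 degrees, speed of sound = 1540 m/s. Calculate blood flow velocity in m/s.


v = fd * c / (2 * f0 * cos(theta))
v = 1730 * 1540 / (2 * 9.4000e+06 * cos(45))
v = 0.2004 m/s


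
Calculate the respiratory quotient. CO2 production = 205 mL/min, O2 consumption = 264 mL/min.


RQ = VCO2 / VO2
RQ = 205 / 264
RQ = 0.7765


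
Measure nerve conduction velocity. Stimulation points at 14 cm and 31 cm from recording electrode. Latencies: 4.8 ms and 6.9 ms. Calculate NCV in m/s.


Distance = (31 - 14) / 100 = 0.17 m
dt = (6.9 - 4.8) / 1000 = 0.0021 s
NCV = dist / dt = 80.95 m/s


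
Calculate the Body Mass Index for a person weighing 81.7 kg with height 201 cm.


BMI = weight / height^2
height = 201 cm = 2.01 m
BMI = 81.7 / 2.01^2
BMI = 20.22 kg/m^2


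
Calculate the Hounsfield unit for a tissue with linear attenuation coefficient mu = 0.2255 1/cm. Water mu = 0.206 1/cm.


HU = ((mu_tissue - mu_water) / mu_water) * 1000
HU = ((0.2255 - 0.206) / 0.206) * 1000
HU = 94.66


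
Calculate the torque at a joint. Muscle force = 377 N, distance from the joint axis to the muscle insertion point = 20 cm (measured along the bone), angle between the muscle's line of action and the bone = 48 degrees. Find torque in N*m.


Torque = F * d * sin(theta)   (moment arm = d*sin(theta))
d = 20 cm = 0.2 m
Torque = 377 * 0.2 * sin(48)
Torque = 56.03 N*m


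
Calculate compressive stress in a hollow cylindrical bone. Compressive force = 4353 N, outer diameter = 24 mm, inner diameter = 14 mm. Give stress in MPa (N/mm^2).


A = pi*(r_o^2 - r_i^2)
r_o = 12 mm, r_i = 7 mm
A = 298.451 mm^2
sigma = F/A = 4353 / 298.451
sigma = 14.59 MPa


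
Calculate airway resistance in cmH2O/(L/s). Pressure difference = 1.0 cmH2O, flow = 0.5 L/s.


R = dP / flow
R = 1.0 / 0.5
R = 2 cmH2O/(L/s)


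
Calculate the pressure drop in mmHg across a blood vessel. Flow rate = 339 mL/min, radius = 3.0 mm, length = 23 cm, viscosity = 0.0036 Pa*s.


dP = 8*mu*L*Q / (pi*r^4)
Q = 339 mL/min = 5.65e-06 m^3/s
dP = 147.073 Pa = 147.073 / 133.322 mmHg = 1.103 mmHg


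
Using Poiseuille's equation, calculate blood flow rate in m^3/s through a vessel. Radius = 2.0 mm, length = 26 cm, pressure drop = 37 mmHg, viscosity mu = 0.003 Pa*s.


Q = pi*r^4*dP / (8*mu*L)
r = 0.002 m, L = 0.26 m
dP = 37 mmHg = 4932.914 Pa
Q = 3.9736e-05 m^3/s


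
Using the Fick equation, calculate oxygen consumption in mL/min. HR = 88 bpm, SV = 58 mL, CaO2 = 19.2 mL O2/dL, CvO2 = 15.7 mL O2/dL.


CO = HR*SV = 88*58/1000 = 5.104 L/min
a-v O2 diff = 19.2 - 15.7 = 3.5 mL/dL
VO2 = CO * (CaO2-CvO2) * 10 dL/L
VO2 = 5.104 * 3.5 * 10
VO2 = 178.6 mL/min


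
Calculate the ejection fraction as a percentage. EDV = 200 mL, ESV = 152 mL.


SV = EDV - ESV = 200 - 152 = 48 mL
EF = SV/EDV * 100 = 48/200 * 100
EF = 24%


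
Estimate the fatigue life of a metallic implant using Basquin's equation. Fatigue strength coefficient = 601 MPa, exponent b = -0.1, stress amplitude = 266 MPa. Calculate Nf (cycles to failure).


sigma_a = sigma_f' * (2Nf)^b
2Nf = (sigma_a/sigma_f')^(1/b)
2Nf = (266/601)^(1/-0.1)
2Nf = 3466.7965
Nf = 1733


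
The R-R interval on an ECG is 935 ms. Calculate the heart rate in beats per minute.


HR = 60 / RR_interval(s)
RR = 935 ms = 0.935 s
HR = 60 / 0.935 = 64.17 bpm


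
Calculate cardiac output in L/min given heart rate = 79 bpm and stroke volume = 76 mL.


CO = HR * SV
CO = 79 * 76 / 1000
CO = 6.004 L/min


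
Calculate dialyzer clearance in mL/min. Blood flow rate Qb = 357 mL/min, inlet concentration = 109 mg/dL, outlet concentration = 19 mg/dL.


K = Qb * (Cb_in - Cb_out) / Cb_in
K = 357 * (109 - 19) / 109
K = 294.8 mL/min


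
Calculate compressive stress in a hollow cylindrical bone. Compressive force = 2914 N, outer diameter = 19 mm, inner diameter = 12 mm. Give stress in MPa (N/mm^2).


A = pi*(r_o^2 - r_i^2)
r_o = 9.5 mm, r_i = 6 mm
A = 170.431 mm^2
sigma = F/A = 2914 / 170.431
sigma = 17.1 MPa


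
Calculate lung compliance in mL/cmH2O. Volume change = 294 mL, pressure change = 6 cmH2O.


C = dV / dP
C = 294 / 6
C = 49 mL/cmH2O


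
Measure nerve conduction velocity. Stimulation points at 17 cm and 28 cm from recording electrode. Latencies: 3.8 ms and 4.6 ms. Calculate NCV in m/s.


Distance = (28 - 17) / 100 = 0.11 m
dt = (4.6 - 3.8) / 1000 = 8.0000e-04 s
NCV = dist / dt = 137.5 m/s


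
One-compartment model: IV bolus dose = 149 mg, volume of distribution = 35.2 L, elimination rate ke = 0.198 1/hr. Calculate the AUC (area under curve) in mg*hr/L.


C0 = Dose/Vd = 149/35.2 = 4.23295 mg/L
AUC = C0/ke = 4.23295/0.198
AUC = 21.38 mg*hr/L


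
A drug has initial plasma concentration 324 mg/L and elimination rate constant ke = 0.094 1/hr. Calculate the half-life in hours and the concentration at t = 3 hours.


t_half = ln(2) / ke = 0.693147 / 0.094 = 7.374 hr
C(t) = C0 * exp(-ke*t) = 324 * exp(-0.094*3)
C(3) = 244.4 mg/L


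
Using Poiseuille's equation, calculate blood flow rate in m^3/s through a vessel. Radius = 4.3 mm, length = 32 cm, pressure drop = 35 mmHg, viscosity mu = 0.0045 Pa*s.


Q = pi*r^4*dP / (8*mu*L)
r = 0.0043 m, L = 0.32 m
dP = 35 mmHg = 4666.27 Pa
Q = 4.3505e-04 m^3/s


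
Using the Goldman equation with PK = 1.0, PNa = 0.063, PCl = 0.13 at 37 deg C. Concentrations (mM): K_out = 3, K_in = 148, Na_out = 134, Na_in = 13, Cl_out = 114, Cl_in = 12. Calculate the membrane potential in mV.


Vm = (RT/F)*ln((PK*Ko + PNa*Nao + PCl*Cli)/(PK*Ki + PNa*Nai + PCl*Clo))
Numer = 13.002, Denom = 163.639
Vm = -67.68 mV


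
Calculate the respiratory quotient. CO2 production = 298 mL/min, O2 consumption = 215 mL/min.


RQ = VCO2 / VO2
RQ = 298 / 215
RQ = 1.386


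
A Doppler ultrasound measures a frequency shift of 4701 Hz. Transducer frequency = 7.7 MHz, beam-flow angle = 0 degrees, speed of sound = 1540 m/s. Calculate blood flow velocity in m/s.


v = fd * c / (2 * f0 * cos(theta))
v = 4701 * 1540 / (2 * 7.7000e+06 * cos(0))
v = 0.4701 m/s


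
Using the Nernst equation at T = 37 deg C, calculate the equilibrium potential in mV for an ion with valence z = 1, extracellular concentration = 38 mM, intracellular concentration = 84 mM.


E = (RT/(zF)) * ln(C_out/C_in)
T = 37 + 273.15 = 310.15 K
E = (8.314 * 310.15 / (1 * 96485)) * ln(38/84)
E = -21.2 mV


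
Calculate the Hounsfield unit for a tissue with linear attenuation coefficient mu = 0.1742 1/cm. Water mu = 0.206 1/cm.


HU = ((mu_tissue - mu_water) / mu_water) * 1000
HU = ((0.1742 - 0.206) / 0.206) * 1000
HU = -154.4


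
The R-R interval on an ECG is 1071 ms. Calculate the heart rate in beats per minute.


HR = 60 / RR_interval(s)
RR = 1071 ms = 1.071 s
HR = 60 / 1.071 = 56.02 bpm


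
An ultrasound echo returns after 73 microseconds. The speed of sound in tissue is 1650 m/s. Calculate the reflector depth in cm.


depth = c * t / 2
t = 73 us = 7.3000e-05 s
depth = 1650 * 7.3000e-05 / 2
depth = 0.060225 m = 6.0225 cm


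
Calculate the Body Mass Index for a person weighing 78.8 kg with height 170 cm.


BMI = weight / height^2
height = 170 cm = 1.7 m
BMI = 78.8 / 1.7^2
BMI = 27.27 kg/m^2


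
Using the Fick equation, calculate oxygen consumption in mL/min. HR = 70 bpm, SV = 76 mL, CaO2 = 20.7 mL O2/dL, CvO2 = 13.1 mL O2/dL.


CO = HR*SV = 70*76/1000 = 5.32 L/min
a-v O2 diff = 20.7 - 13.1 = 7.6 mL/dL
VO2 = CO * (CaO2-CvO2) * 10 dL/L
VO2 = 5.32 * 7.6 * 10
VO2 = 404.3 mL/min


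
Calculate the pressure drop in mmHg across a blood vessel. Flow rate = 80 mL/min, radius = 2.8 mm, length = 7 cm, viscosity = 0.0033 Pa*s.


dP = 8*mu*L*Q / (pi*r^4)
Q = 80 mL/min = 1.33333e-06 m^3/s
dP = 12.7602 Pa = 12.7602 / 133.322 mmHg = 0.09571 mmHg


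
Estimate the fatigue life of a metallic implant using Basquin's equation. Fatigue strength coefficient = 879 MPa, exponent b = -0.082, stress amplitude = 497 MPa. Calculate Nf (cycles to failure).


sigma_a = sigma_f' * (2Nf)^b
2Nf = (sigma_a/sigma_f')^(1/b)
2Nf = (497/879)^(1/-0.082)
2Nf = 1046.9076
Nf = 523.5


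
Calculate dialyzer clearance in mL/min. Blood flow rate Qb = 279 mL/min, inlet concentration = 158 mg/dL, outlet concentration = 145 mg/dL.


K = Qb * (Cb_in - Cb_out) / Cb_in
K = 279 * (158 - 145) / 158
K = 22.96 mL/min


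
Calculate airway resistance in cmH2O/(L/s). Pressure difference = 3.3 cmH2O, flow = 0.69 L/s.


R = dP / flow
R = 3.3 / 0.69
R = 4.783 cmH2O/(L/s)


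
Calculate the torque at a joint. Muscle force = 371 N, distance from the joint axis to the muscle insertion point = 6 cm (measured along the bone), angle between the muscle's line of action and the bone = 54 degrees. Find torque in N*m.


Torque = F * d * sin(theta)   (moment arm = d*sin(theta))
d = 6 cm = 0.06 m
Torque = 371 * 0.06 * sin(54)
Torque = 18.01 N*m


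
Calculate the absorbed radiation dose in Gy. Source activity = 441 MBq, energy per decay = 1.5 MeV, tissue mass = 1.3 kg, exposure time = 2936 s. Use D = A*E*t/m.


A = 441 MBq = 4.4100e+08 Bq
E = 1.5 MeV = 2.403e-13 J
D = A*E*t/m = 4.4100e+08*2.403e-13*2936/1.3
D = 0.2393 Gy


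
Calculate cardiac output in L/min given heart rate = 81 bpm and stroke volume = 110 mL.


CO = HR * SV
CO = 81 * 110 / 1000
CO = 8.91 L/min


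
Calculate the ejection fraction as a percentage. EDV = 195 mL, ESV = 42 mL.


SV = EDV - ESV = 195 - 42 = 153 mL
EF = SV/EDV * 100 = 153/195 * 100
EF = 78.46%


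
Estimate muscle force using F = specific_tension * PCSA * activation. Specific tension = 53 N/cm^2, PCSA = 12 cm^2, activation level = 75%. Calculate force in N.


F = sigma * PCSA * activation
F = 53 * 12 * 0.75
F = 477 N


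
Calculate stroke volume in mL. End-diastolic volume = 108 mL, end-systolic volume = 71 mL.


SV = EDV - ESV
SV = 108 - 71
SV = 37 mL


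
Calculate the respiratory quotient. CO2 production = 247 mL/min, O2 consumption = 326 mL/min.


RQ = VCO2 / VO2
RQ = 247 / 326
RQ = 0.7577


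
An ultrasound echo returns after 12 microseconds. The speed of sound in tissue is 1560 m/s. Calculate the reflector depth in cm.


depth = c * t / 2
t = 12 us = 1.2000e-05 s
depth = 1560 * 1.2000e-05 / 2
depth = 0.00936 m = 0.936 cm


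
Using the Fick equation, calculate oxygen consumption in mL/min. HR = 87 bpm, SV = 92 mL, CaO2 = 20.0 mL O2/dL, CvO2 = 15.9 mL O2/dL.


CO = HR*SV = 87*92/1000 = 8.004 L/min
a-v O2 diff = 20.0 - 15.9 = 4.1 mL/dL
VO2 = CO * (CaO2-CvO2) * 10 dL/L
VO2 = 8.004 * 4.1 * 10
VO2 = 328.2 mL/min


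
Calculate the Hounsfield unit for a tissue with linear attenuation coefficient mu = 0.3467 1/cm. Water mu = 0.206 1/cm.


HU = ((mu_tissue - mu_water) / mu_water) * 1000
HU = ((0.3467 - 0.206) / 0.206) * 1000
HU = 683


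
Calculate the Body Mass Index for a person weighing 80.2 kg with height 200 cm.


BMI = weight / height^2
height = 200 cm = 2 m
BMI = 80.2 / 2^2
BMI = 20.05 kg/m^2


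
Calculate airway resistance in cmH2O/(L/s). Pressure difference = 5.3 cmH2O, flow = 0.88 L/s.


R = dP / flow
R = 5.3 / 0.88
R = 6.023 cmH2O/(L/s)


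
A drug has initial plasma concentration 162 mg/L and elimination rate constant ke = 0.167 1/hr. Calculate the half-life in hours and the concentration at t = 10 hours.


t_half = ln(2) / ke = 0.693147 / 0.167 = 4.151 hr
C(t) = C0 * exp(-ke*t) = 162 * exp(-0.167*10)
C(10) = 30.5 mg/L


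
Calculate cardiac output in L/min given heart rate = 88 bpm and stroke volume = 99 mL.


CO = HR * SV
CO = 88 * 99 / 1000
CO = 8.712 L/min


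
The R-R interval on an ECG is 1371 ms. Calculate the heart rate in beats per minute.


HR = 60 / RR_interval(s)
RR = 1371 ms = 1.371 s
HR = 60 / 1.371 = 43.76 bpm


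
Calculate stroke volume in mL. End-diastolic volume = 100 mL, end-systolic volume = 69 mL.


SV = EDV - ESV
SV = 100 - 69
SV = 31 mL


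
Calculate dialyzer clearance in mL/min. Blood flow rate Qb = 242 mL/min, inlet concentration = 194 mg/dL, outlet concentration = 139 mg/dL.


K = Qb * (Cb_in - Cb_out) / Cb_in
K = 242 * (194 - 139) / 194
K = 68.61 mL/min


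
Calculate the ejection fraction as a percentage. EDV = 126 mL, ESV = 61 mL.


SV = EDV - ESV = 126 - 61 = 65 mL
EF = SV/EDV * 100 = 65/126 * 100
EF = 51.59%


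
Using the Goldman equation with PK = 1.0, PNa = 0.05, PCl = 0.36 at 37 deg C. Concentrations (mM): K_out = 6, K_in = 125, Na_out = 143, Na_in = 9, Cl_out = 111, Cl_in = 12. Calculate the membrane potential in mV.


Vm = (RT/F)*ln((PK*Ko + PNa*Nao + PCl*Cli)/(PK*Ki + PNa*Nai + PCl*Clo))
Numer = 17.47, Denom = 165.41
Vm = -60.08 mV


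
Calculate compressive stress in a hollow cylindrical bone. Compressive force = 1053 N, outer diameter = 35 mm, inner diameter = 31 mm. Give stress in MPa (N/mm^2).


A = pi*(r_o^2 - r_i^2)
r_o = 17.5 mm, r_i = 15.5 mm
A = 207.345 mm^2
sigma = F/A = 1053 / 207.345
sigma = 5.078 MPa


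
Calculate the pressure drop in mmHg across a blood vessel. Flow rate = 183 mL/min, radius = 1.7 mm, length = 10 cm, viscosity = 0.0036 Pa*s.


dP = 8*mu*L*Q / (pi*r^4)
Q = 183 mL/min = 3.05e-06 m^3/s
dP = 334.77 Pa = 334.77 / 133.322 mmHg = 2.511 mmHg


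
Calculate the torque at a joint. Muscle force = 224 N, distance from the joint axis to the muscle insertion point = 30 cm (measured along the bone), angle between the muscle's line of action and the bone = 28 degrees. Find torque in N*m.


Torque = F * d * sin(theta)   (moment arm = d*sin(theta))
d = 30 cm = 0.3 m
Torque = 224 * 0.3 * sin(28)
Torque = 31.55 N*m


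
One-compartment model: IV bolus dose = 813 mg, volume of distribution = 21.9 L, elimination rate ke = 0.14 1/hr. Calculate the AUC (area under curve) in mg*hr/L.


C0 = Dose/Vd = 813/21.9 = 37.1233 mg/L
AUC = C0/ke = 37.1233/0.14
AUC = 265.2 mg*hr/L


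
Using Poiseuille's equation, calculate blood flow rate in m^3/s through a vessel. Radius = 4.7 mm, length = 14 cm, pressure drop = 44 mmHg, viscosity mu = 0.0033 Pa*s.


Q = pi*r^4*dP / (8*mu*L)
r = 0.0047 m, L = 0.14 m
dP = 44 mmHg = 5866.168 Pa
Q = 0.002433 m^3/s


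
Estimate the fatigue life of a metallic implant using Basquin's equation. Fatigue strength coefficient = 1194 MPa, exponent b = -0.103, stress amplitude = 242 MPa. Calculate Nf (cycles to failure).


sigma_a = sigma_f' * (2Nf)^b
2Nf = (sigma_a/sigma_f')^(1/b)
2Nf = (242/1194)^(1/-0.103)
2Nf = 5370193.2
Nf = 2.6851e+06


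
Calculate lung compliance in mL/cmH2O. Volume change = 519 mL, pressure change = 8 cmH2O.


C = dV / dP
C = 519 / 8
C = 64.88 mL/cmH2O


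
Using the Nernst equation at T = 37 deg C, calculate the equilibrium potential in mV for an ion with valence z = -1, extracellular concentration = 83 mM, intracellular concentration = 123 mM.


E = (RT/(zF)) * ln(C_out/C_in)
T = 37 + 273.15 = 310.15 K
E = (8.314 * 310.15 / (-1 * 96485)) * ln(83/123)
E = 10.51 mV


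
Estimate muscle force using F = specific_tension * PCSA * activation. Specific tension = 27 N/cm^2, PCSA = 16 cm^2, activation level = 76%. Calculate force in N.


F = sigma * PCSA * activation
F = 27 * 16 * 0.76
F = 328.3 N


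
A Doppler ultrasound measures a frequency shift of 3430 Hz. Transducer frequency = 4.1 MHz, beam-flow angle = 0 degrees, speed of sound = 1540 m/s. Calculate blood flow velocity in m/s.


v = fd * c / (2 * f0 * cos(theta))
v = 3430 * 1540 / (2 * 4.1000e+06 * cos(0))
v = 0.6442 m/s


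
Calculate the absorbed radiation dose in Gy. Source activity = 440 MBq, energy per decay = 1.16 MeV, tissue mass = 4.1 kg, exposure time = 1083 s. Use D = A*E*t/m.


A = 440 MBq = 4.4000e+08 Bq
E = 1.16 MeV = 1.85832e-13 J
D = A*E*t/m = 4.4000e+08*1.85832e-13*1083/4.1
D = 0.0216 Gy


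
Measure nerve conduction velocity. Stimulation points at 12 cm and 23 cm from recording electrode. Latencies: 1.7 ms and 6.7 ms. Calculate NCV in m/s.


Distance = (23 - 12) / 100 = 0.11 m
dt = (6.7 - 1.7) / 1000 = 0.005 s
NCV = dist / dt = 22 m/s


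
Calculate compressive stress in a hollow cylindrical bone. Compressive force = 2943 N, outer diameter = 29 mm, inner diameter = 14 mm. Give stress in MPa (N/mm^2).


A = pi*(r_o^2 - r_i^2)
r_o = 14.5 mm, r_i = 7 mm
A = 506.582 mm^2
sigma = F/A = 2943 / 506.582
sigma = 5.81 MPa


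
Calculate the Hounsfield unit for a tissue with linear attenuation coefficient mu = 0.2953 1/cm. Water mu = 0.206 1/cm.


HU = ((mu_tissue - mu_water) / mu_water) * 1000
HU = ((0.2953 - 0.206) / 0.206) * 1000
HU = 433.5


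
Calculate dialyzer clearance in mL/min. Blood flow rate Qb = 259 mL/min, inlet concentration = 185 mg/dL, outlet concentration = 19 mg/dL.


K = Qb * (Cb_in - Cb_out) / Cb_in
K = 259 * (185 - 19) / 185
K = 232.4 mL/min


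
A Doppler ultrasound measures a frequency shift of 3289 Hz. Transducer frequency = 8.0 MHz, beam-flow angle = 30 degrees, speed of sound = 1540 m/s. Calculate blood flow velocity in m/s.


v = fd * c / (2 * f0 * cos(theta))
v = 3289 * 1540 / (2 * 8.0000e+06 * cos(30))
v = 0.3655 m/s


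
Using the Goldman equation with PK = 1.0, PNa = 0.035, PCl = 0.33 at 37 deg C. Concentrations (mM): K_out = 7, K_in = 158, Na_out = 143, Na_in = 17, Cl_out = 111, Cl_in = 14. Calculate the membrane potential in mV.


Vm = (RT/F)*ln((PK*Ko + PNa*Nao + PCl*Cli)/(PK*Ki + PNa*Nai + PCl*Clo))
Numer = 16.625, Denom = 195.225
Vm = -65.83 mV


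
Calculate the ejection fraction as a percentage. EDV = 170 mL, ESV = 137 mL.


SV = EDV - ESV = 170 - 137 = 33 mL
EF = SV/EDV * 100 = 33/170 * 100
EF = 19.41%


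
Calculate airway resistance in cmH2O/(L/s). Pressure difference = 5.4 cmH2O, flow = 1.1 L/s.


R = dP / flow
R = 5.4 / 1.1
R = 4.909 cmH2O/(L/s)


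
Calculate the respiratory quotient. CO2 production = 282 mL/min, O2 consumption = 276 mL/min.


RQ = VCO2 / VO2
RQ = 282 / 276
RQ = 1.022


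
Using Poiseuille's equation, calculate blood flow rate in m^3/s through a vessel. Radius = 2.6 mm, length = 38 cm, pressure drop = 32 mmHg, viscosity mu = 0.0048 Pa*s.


Q = pi*r^4*dP / (8*mu*L)
r = 0.0026 m, L = 0.38 m
dP = 32 mmHg = 4266.304 Pa
Q = 4.1974e-05 m^3/s


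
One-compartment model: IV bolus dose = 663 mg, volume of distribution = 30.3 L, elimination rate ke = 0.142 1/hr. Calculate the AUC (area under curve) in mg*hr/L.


C0 = Dose/Vd = 663/30.3 = 21.8812 mg/L
AUC = C0/ke = 21.8812/0.142
AUC = 154.1 mg*hr/L


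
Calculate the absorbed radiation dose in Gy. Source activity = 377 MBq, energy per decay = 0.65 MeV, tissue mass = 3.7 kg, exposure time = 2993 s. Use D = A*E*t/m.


A = 377 MBq = 3.7700e+08 Bq
E = 0.65 MeV = 1.0413e-13 J
D = A*E*t/m = 3.7700e+08*1.0413e-13*2993/3.7
D = 0.03176 Gy


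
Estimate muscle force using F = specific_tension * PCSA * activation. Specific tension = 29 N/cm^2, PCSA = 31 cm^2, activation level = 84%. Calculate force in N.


F = sigma * PCSA * activation
F = 29 * 31 * 0.84
F = 755.2 N


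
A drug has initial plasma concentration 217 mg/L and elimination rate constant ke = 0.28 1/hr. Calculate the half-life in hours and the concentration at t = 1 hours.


t_half = ln(2) / ke = 0.693147 / 0.28 = 2.476 hr
C(t) = C0 * exp(-ke*t) = 217 * exp(-0.28*1)
C(1) = 164 mg/L


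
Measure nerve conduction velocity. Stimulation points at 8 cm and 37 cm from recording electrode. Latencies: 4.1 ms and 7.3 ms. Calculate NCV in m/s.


Distance = (37 - 8) / 100 = 0.29 m
dt = (7.3 - 4.1) / 1000 = 0.0032 s
NCV = dist / dt = 90.62 m/s


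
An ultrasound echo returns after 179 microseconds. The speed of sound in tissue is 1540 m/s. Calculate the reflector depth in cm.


depth = c * t / 2
t = 179 us = 1.7900e-04 s
depth = 1540 * 1.7900e-04 / 2
depth = 0.13783 m = 13.783 cm


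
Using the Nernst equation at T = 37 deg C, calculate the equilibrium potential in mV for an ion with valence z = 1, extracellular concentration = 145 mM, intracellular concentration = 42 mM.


E = (RT/(zF)) * ln(C_out/C_in)
T = 37 + 273.15 = 310.15 K
E = (8.314 * 310.15 / (1 * 96485)) * ln(145/42)
E = 33.11 mV


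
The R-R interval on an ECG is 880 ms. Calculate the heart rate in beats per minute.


HR = 60 / RR_interval(s)
RR = 880 ms = 0.88 s
HR = 60 / 0.88 = 68.18 bpm


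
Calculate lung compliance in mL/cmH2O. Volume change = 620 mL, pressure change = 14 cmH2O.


C = dV / dP
C = 620 / 14
C = 44.29 mL/cmH2O


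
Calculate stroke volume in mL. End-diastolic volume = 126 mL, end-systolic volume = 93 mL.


SV = EDV - ESV
SV = 126 - 93
SV = 33 mL


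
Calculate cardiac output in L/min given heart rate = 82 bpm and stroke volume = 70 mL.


CO = HR * SV
CO = 82 * 70 / 1000
CO = 5.74 L/min


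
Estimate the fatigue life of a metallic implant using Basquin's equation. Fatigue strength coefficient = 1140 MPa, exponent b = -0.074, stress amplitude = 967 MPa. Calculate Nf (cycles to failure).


sigma_a = sigma_f' * (2Nf)^b
2Nf = (sigma_a/sigma_f')^(1/b)
2Nf = (967/1140)^(1/-0.074)
2Nf = 9.2453641
Nf = 4.623


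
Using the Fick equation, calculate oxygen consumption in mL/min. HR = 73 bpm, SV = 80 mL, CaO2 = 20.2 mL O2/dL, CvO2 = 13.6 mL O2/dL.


CO = HR*SV = 73*80/1000 = 5.84 L/min
a-v O2 diff = 20.2 - 13.6 = 6.6 mL/dL
VO2 = CO * (CaO2-CvO2) * 10 dL/L
VO2 = 5.84 * 6.6 * 10
VO2 = 385.4 mL/min


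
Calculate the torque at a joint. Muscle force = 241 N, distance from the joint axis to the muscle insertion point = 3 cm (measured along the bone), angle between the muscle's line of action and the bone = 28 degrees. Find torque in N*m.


Torque = F * d * sin(theta)   (moment arm = d*sin(theta))
d = 3 cm = 0.03 m
Torque = 241 * 0.03 * sin(28)
Torque = 3.394 N*m


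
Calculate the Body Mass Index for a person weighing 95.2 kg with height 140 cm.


BMI = weight / height^2
height = 140 cm = 1.4 m
BMI = 95.2 / 1.4^2
BMI = 48.57 kg/m^2


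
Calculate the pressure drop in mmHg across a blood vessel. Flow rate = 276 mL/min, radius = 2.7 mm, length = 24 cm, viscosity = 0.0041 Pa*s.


dP = 8*mu*L*Q / (pi*r^4)
Q = 276 mL/min = 4.6e-06 m^3/s
dP = 216.889 Pa = 216.889 / 133.322 mmHg = 1.627 mmHg


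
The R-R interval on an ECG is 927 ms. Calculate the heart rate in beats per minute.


HR = 60 / RR_interval(s)
RR = 927 ms = 0.927 s
HR = 60 / 0.927 = 64.72 bpm


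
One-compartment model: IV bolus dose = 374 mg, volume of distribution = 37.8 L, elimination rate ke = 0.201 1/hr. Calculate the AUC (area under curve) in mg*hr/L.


C0 = Dose/Vd = 374/37.8 = 9.89418 mg/L
AUC = C0/ke = 9.89418/0.201
AUC = 49.22 mg*hr/L


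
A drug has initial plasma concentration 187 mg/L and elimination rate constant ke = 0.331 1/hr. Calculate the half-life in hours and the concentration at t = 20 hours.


t_half = ln(2) / ke = 0.693147 / 0.331 = 2.094 hr
C(t) = C0 * exp(-ke*t) = 187 * exp(-0.331*20)
C(20) = 0.2494 mg/L


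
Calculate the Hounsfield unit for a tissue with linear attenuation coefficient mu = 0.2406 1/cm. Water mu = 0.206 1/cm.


HU = ((mu_tissue - mu_water) / mu_water) * 1000
HU = ((0.2406 - 0.206) / 0.206) * 1000
HU = 168


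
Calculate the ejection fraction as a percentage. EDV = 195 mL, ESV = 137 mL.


SV = EDV - ESV = 195 - 137 = 58 mL
EF = SV/EDV * 100 = 58/195 * 100
EF = 29.74%


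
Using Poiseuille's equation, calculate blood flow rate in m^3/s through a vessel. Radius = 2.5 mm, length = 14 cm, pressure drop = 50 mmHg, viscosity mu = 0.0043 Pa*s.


Q = pi*r^4*dP / (8*mu*L)
r = 0.0025 m, L = 0.14 m
dP = 50 mmHg = 6666.1 Pa
Q = 1.6986e-04 m^3/s


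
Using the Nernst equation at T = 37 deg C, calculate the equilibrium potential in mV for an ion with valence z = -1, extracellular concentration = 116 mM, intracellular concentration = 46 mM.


E = (RT/(zF)) * ln(C_out/C_in)
T = 37 + 273.15 = 310.15 K
E = (8.314 * 310.15 / (-1 * 96485)) * ln(116/46)
E = -24.72 mV


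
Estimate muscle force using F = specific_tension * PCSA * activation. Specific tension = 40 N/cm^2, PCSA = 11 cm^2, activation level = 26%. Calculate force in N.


F = sigma * PCSA * activation
F = 40 * 11 * 0.26
F = 114.4 N


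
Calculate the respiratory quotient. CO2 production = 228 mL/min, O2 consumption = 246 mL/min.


RQ = VCO2 / VO2
RQ = 228 / 246
RQ = 0.9268


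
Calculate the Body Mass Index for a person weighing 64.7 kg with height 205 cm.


BMI = weight / height^2
height = 205 cm = 2.05 m
BMI = 64.7 / 2.05^2
BMI = 15.4 kg/m^2


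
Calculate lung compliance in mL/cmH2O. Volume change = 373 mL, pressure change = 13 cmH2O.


C = dV / dP
C = 373 / 13
C = 28.69 mL/cmH2O


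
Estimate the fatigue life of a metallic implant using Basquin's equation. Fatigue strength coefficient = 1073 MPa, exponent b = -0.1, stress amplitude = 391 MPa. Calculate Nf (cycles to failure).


sigma_a = sigma_f' * (2Nf)^b
2Nf = (sigma_a/sigma_f')^(1/b)
2Nf = (391/1073)^(1/-0.1)
2Nf = 24223.096
Nf = 1.211e+04


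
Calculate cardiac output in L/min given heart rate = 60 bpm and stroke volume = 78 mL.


CO = HR * SV
CO = 60 * 78 / 1000
CO = 4.68 L/min


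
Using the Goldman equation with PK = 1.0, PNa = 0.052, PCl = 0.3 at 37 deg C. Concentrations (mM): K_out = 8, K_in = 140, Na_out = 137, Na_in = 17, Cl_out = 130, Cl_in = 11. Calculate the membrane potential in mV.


Vm = (RT/F)*ln((PK*Ko + PNa*Nao + PCl*Cli)/(PK*Ki + PNa*Nai + PCl*Clo))
Numer = 18.424, Denom = 179.884
Vm = -60.9 mV


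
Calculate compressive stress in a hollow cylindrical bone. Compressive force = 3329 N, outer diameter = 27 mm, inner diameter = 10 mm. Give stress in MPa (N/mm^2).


A = pi*(r_o^2 - r_i^2)
r_o = 13.5 mm, r_i = 5 mm
A = 494.015 mm^2
sigma = F/A = 3329 / 494.015
sigma = 6.739 MPa


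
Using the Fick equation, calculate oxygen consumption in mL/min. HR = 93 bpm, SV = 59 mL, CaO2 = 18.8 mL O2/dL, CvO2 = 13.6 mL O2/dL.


CO = HR*SV = 93*59/1000 = 5.487 L/min
a-v O2 diff = 18.8 - 13.6 = 5.2 mL/dL
VO2 = CO * (CaO2-CvO2) * 10 dL/L
VO2 = 5.487 * 5.2 * 10
VO2 = 285.3 mL/min


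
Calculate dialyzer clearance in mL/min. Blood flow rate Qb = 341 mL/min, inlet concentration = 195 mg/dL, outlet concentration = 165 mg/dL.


K = Qb * (Cb_in - Cb_out) / Cb_in
K = 341 * (195 - 165) / 195
K = 52.46 mL/min


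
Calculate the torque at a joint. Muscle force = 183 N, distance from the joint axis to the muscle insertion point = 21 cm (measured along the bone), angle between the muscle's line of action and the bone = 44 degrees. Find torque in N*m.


Torque = F * d * sin(theta)   (moment arm = d*sin(theta))
d = 21 cm = 0.21 m
Torque = 183 * 0.21 * sin(44)
Torque = 26.7 N*m


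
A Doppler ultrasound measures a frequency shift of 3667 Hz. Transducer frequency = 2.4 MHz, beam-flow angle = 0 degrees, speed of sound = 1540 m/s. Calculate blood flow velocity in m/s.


v = fd * c / (2 * f0 * cos(theta))
v = 3667 * 1540 / (2 * 2.4000e+06 * cos(0))
v = 1.176 m/s


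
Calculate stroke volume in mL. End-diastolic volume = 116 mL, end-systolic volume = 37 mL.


SV = EDV - ESV
SV = 116 - 37
SV = 79 mL


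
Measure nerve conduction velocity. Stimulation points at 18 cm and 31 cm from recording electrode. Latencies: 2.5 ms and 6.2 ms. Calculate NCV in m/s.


Distance = (31 - 18) / 100 = 0.13 m
dt = (6.2 - 2.5) / 1000 = 0.0037 s
NCV = dist / dt = 35.14 m/s


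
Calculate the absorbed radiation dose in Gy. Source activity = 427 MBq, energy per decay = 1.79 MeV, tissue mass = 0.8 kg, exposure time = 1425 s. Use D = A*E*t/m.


A = 427 MBq = 4.2700e+08 Bq
E = 1.79 MeV = 2.86758e-13 J
D = A*E*t/m = 4.2700e+08*2.86758e-13*1425/0.8
D = 0.2181 Gy


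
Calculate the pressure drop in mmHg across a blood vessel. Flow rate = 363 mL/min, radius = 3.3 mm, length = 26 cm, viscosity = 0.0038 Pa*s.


dP = 8*mu*L*Q / (pi*r^4)
Q = 363 mL/min = 6.05e-06 m^3/s
dP = 128.35 Pa = 128.35 / 133.322 mmHg = 0.9627 mmHg


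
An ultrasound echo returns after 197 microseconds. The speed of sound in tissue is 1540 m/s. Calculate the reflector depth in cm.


depth = c * t / 2
t = 197 us = 1.9700e-04 s
depth = 1540 * 1.9700e-04 / 2
depth = 0.15169 m = 15.169 cm


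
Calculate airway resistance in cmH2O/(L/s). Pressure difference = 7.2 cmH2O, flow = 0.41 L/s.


R = dP / flow
R = 7.2 / 0.41
R = 17.56 cmH2O/(L/s)


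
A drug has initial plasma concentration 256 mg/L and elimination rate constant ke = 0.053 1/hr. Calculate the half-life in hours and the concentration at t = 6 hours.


t_half = ln(2) / ke = 0.693147 / 0.053 = 13.08 hr
C(t) = C0 * exp(-ke*t) = 256 * exp(-0.053*6)
C(6) = 186.3 mg/L


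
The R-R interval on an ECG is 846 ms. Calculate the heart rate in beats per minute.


HR = 60 / RR_interval(s)
RR = 846 ms = 0.846 s
HR = 60 / 0.846 = 70.92 bpm


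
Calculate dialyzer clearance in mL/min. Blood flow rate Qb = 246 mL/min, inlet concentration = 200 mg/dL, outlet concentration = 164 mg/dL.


K = Qb * (Cb_in - Cb_out) / Cb_in
K = 246 * (200 - 164) / 200
K = 44.28 mL/min


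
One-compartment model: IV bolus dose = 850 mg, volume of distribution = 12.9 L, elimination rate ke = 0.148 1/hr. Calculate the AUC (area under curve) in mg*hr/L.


C0 = Dose/Vd = 850/12.9 = 65.8915 mg/L
AUC = C0/ke = 65.8915/0.148
AUC = 445.2 mg*hr/L


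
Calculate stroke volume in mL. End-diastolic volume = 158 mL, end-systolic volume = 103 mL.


SV = EDV - ESV
SV = 158 - 103
SV = 55 mL


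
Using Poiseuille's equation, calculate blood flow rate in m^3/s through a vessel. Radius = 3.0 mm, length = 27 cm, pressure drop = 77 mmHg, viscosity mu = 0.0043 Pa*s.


Q = pi*r^4*dP / (8*mu*L)
r = 0.003 m, L = 0.27 m
dP = 77 mmHg = 10265.794 Pa
Q = 2.8126e-04 m^3/s


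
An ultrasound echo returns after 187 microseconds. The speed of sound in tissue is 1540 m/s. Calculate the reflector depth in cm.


depth = c * t / 2
t = 187 us = 1.8700e-04 s
depth = 1540 * 1.8700e-04 / 2
depth = 0.14399 m = 14.399 cm


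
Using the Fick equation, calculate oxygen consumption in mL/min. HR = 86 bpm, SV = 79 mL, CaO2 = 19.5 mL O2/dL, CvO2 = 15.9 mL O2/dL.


CO = HR*SV = 86*79/1000 = 6.794 L/min
a-v O2 diff = 19.5 - 15.9 = 3.6 mL/dL
VO2 = CO * (CaO2-CvO2) * 10 dL/L
VO2 = 6.794 * 3.6 * 10
VO2 = 244.6 mL/min


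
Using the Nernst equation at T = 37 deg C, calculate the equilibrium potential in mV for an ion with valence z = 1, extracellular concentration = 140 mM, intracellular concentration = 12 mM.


E = (RT/(zF)) * ln(C_out/C_in)
T = 37 + 273.15 = 310.15 K
E = (8.314 * 310.15 / (1 * 96485)) * ln(140/12)
E = 65.66 mV


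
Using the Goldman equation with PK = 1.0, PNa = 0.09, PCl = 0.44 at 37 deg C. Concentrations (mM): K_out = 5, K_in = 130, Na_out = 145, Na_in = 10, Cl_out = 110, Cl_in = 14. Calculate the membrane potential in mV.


Vm = (RT/F)*ln((PK*Ko + PNa*Nao + PCl*Cli)/(PK*Ki + PNa*Nai + PCl*Clo))
Numer = 24.21, Denom = 179.3
Vm = -53.51 mV


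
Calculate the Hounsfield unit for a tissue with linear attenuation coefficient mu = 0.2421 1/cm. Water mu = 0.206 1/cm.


HU = ((mu_tissue - mu_water) / mu_water) * 1000
HU = ((0.2421 - 0.206) / 0.206) * 1000
HU = 175.2


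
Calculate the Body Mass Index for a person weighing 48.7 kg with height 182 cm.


BMI = weight / height^2
height = 182 cm = 1.82 m
BMI = 48.7 / 1.82^2
BMI = 14.7 kg/m^2


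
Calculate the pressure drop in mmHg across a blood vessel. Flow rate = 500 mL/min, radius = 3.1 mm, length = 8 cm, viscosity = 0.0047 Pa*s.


dP = 8*mu*L*Q / (pi*r^4)
Q = 500 mL/min = 8.33333e-06 m^3/s
dP = 86.3972 Pa = 86.3972 / 133.322 mmHg = 0.648 mmHg


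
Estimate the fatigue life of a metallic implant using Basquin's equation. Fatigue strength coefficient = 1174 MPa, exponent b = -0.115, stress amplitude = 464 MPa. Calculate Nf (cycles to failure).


sigma_a = sigma_f' * (2Nf)^b
2Nf = (sigma_a/sigma_f')^(1/b)
2Nf = (464/1174)^(1/-0.115)
2Nf = 3203.7099
Nf = 1602


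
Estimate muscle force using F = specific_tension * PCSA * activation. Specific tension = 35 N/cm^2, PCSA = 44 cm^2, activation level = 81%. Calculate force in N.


F = sigma * PCSA * activation
F = 35 * 44 * 0.81
F = 1247 N


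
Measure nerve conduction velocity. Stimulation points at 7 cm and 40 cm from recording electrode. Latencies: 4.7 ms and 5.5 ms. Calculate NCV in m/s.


Distance = (40 - 7) / 100 = 0.33 m
dt = (5.5 - 4.7) / 1000 = 8.0000e-04 s
NCV = dist / dt = 412.5 m/s


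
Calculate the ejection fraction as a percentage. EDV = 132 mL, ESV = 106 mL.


SV = EDV - ESV = 132 - 106 = 26 mL
EF = SV/EDV * 100 = 26/132 * 100
EF = 19.7%


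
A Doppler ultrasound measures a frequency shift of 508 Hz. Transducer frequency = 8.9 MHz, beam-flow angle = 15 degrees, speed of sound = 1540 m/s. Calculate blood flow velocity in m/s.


v = fd * c / (2 * f0 * cos(theta))
v = 508 * 1540 / (2 * 8.9000e+06 * cos(15))
v = 0.0455 m/s
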